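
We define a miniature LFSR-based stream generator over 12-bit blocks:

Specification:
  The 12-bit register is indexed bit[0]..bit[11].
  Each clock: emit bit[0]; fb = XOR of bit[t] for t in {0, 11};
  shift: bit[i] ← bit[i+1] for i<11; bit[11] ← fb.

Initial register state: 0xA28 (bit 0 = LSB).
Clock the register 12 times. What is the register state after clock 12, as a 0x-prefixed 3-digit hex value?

0x9E7

reg_0 = 0xA28
clock 1: out=0, reg = 0xD14
clock 2: out=0, reg = 0xE8A
clock 3: out=0, reg = 0xF45
clock 4: out=1, reg = 0x7A2
clock 5: out=0, reg = 0x3D1
clock 6: out=1, reg = 0x9E8
clock 7: out=0, reg = 0xCF4
clock 8: out=0, reg = 0xE7A
clock 9: out=0, reg = 0xF3D
clock 10: out=1, reg = 0x79E
clock 11: out=0, reg = 0x3CF
clock 12: out=1, reg = 0x9E7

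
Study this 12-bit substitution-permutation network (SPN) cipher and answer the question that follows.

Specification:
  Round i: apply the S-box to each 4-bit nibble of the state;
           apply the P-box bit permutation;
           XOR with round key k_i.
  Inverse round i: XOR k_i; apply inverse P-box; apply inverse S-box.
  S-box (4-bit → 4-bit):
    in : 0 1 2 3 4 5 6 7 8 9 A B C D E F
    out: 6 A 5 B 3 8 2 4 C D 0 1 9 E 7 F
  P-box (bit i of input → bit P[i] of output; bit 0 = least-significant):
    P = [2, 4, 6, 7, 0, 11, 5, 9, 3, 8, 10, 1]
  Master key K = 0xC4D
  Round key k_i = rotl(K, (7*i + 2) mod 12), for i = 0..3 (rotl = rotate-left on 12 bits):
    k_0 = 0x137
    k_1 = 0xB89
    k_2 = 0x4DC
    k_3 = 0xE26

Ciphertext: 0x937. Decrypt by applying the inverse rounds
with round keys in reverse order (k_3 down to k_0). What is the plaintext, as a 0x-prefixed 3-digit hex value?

s_0 = ciphertext = 0x937
s_1 = InvRound(s_0, k_3) = 0x0C6
s_2 = InvRound(s_1, k_2) = 0x9A6
s_3 = InvRound(s_2, k_1) = 0xC9B
s_4 = InvRound(s_3, k_0) = 0xE0C

0xE0C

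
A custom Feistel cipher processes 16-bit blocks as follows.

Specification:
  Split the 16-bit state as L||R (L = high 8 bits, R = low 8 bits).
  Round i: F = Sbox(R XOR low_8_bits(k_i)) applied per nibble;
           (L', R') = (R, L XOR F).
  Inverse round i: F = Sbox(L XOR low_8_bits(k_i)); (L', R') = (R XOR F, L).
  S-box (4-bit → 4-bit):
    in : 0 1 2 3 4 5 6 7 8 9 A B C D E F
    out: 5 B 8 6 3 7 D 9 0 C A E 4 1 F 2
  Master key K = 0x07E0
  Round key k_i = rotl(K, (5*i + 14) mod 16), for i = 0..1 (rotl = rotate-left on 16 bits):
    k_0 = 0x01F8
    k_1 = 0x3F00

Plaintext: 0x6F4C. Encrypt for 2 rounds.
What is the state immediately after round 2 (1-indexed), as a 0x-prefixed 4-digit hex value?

s_0 = plaintext = 0x6F4C
s_1 = Round(s_0, k_0) = 0x4C8C
s_2 = Round(s_1, k_1) = 0x8C48

0x8C48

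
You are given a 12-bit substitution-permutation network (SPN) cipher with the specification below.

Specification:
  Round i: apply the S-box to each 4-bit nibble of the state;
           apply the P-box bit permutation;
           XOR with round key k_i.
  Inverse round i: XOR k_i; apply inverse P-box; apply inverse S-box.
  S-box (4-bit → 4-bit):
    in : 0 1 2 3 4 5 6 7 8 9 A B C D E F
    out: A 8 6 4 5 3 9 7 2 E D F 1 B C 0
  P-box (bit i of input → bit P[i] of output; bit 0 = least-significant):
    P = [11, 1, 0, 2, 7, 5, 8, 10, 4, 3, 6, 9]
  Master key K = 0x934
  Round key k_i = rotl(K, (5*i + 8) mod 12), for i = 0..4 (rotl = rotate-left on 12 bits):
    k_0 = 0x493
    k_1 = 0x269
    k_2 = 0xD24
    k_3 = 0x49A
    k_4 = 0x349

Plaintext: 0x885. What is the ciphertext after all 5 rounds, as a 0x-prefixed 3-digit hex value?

0xAA3

s_0 = plaintext = 0x885
s_1 = Round(s_0, k_0) = 0xCB9
s_2 = Round(s_1, k_1) = 0x7DE
s_3 = Round(s_2, k_2) = 0x9D9
s_4 = Round(s_3, k_3) = 0x275
s_5 = Round(s_4, k_4) = 0xAA3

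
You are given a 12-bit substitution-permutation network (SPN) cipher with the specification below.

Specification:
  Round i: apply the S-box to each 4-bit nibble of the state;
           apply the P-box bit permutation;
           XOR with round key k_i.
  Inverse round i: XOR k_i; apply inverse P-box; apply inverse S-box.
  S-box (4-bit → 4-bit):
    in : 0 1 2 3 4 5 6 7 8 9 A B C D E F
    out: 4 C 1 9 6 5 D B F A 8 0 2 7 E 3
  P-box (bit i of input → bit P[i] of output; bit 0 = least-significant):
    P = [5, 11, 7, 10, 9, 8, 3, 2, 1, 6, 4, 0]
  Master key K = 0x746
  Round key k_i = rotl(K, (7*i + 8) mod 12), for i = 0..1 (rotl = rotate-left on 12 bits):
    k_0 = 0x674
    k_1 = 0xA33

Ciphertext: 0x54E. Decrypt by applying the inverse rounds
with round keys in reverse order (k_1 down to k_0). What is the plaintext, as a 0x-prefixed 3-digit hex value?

s_0 = ciphertext = 0x54E
s_1 = InvRound(s_0, k_1) = 0xE87
s_2 = InvRound(s_1, k_0) = 0x8BD

0x8BD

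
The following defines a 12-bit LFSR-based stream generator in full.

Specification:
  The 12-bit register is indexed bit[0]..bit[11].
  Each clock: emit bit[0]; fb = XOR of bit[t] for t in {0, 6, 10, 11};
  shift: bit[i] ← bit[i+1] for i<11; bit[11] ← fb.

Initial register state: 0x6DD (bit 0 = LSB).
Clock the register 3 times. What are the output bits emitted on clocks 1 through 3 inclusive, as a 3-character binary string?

101

reg_0 = 0x6DD
clock 1: out=1, reg = 0xB6E
clock 2: out=0, reg = 0x5B7
clock 3: out=1, reg = 0x2DB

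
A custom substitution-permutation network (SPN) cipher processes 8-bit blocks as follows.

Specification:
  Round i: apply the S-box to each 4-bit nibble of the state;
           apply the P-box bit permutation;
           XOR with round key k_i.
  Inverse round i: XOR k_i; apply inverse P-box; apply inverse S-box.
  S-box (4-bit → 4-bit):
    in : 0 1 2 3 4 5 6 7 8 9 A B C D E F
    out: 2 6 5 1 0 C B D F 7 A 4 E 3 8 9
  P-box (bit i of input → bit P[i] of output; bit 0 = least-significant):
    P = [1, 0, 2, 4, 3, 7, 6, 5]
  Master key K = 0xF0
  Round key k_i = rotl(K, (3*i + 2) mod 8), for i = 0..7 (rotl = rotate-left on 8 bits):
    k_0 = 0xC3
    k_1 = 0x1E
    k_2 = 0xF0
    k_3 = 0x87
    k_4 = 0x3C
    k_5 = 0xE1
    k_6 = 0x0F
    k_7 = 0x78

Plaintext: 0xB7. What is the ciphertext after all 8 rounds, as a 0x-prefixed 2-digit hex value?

0x8E

s_0 = plaintext = 0xB7
s_1 = Round(s_0, k_0) = 0x95
s_2 = Round(s_1, k_1) = 0xC2
s_3 = Round(s_2, k_2) = 0x16
s_4 = Round(s_3, k_3) = 0x54
s_5 = Round(s_4, k_4) = 0x5C
s_6 = Round(s_5, k_5) = 0x94
s_7 = Round(s_6, k_6) = 0xC7
s_8 = Round(s_7, k_7) = 0x8E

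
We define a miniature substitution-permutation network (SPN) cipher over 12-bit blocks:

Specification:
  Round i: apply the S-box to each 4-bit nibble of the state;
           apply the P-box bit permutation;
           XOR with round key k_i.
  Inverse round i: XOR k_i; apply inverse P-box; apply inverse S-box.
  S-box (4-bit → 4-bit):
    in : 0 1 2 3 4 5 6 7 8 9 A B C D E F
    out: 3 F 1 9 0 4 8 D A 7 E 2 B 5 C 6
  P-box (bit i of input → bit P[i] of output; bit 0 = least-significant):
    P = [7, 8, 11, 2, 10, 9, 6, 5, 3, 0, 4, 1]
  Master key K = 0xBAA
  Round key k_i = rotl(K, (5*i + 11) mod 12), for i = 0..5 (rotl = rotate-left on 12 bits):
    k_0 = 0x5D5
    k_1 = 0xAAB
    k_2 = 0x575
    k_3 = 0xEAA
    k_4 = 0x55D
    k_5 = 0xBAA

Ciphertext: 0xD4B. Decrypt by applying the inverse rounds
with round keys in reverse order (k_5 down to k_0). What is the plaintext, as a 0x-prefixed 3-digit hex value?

s_0 = ciphertext = 0xD4B
s_1 = InvRound(s_0, k_5) = 0xB12
s_2 = InvRound(s_1, k_4) = 0xC9E
s_3 = InvRound(s_2, k_3) = 0x586
s_4 = InvRound(s_3, k_2) = 0xAE2
s_5 = InvRound(s_4, k_1) = 0x054
s_6 = InvRound(s_5, k_0) = 0xB20

0xB20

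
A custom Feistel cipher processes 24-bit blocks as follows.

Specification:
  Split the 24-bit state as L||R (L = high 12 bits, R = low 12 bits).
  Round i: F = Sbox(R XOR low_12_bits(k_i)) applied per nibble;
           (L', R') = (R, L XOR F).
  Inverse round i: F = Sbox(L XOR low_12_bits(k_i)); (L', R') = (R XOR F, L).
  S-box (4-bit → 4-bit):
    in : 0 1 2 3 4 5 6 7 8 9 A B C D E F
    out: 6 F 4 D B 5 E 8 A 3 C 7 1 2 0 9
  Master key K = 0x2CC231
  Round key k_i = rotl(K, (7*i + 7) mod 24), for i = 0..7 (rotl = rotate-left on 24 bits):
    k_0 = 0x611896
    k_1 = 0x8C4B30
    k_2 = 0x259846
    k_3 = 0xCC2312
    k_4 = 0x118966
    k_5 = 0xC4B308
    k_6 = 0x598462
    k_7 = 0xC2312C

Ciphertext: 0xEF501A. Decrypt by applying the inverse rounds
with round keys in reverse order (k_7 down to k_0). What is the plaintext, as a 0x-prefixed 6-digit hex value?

0x358901

s_0 = ciphertext = 0xEF501A
s_1 = InvRound(s_0, k_7) = 0x939EF5
s_2 = InvRound(s_1, k_6) = 0xCA2939
s_3 = InvRound(s_2, k_5) = 0x0F5CA2
s_4 = InvRound(s_3, k_4) = 0xF9F0F5
s_5 = InvRound(s_4, k_3) = 0x157F9F
s_6 = InvRound(s_5, k_2) = 0xC60157
s_7 = InvRound(s_6, k_1) = 0x901C60
s_8 = InvRound(s_7, k_0) = 0x358901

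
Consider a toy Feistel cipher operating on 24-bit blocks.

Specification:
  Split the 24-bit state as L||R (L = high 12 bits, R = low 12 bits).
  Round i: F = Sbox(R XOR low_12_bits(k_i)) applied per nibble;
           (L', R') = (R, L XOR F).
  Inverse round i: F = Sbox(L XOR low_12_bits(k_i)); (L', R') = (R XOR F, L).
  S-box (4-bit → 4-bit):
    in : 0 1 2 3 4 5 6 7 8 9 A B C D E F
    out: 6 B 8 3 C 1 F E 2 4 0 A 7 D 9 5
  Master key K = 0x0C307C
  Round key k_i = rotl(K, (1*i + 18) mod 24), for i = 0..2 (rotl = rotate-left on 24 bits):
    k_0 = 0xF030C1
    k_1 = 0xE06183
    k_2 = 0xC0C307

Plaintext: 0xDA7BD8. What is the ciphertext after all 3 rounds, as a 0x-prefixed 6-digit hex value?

0x49E957

s_0 = plaintext = 0xDA7BD8
s_1 = Round(s_0, k_0) = 0xBD8713
s_2 = Round(s_1, k_1) = 0x71349E
s_3 = Round(s_2, k_2) = 0x49E957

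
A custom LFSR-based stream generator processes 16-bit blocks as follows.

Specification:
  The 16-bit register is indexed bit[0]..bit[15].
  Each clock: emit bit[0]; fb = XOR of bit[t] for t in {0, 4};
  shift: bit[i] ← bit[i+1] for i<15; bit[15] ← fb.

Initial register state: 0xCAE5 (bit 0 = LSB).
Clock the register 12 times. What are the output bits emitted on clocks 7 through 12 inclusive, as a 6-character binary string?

reg_0 = 0xCAE5
clock 1: out=1, reg = 0xE572
clock 2: out=0, reg = 0xF2B9
clock 3: out=1, reg = 0x795C
clock 4: out=0, reg = 0xBCAE
clock 5: out=0, reg = 0x5E57
clock 6: out=1, reg = 0x2F2B
clock 7: out=1, reg = 0x9795
clock 8: out=1, reg = 0x4BCA
clock 9: out=0, reg = 0x25E5
clock 10: out=1, reg = 0x92F2
clock 11: out=0, reg = 0xC979
clock 12: out=1, reg = 0x64BC

110101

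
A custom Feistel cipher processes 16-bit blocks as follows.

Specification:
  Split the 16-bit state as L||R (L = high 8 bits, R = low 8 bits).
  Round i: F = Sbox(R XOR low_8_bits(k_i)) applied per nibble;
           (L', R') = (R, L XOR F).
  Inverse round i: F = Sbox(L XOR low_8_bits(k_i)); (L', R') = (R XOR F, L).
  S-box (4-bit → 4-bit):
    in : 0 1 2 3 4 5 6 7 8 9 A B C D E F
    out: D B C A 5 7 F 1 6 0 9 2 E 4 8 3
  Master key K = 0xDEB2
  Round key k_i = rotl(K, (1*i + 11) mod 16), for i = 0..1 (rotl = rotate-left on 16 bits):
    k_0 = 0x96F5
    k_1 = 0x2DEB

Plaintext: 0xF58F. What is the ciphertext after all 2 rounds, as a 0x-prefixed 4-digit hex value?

s_0 = plaintext = 0xF58F
s_1 = Round(s_0, k_0) = 0x8FEC
s_2 = Round(s_1, k_1) = 0xEC5E

0xEC5E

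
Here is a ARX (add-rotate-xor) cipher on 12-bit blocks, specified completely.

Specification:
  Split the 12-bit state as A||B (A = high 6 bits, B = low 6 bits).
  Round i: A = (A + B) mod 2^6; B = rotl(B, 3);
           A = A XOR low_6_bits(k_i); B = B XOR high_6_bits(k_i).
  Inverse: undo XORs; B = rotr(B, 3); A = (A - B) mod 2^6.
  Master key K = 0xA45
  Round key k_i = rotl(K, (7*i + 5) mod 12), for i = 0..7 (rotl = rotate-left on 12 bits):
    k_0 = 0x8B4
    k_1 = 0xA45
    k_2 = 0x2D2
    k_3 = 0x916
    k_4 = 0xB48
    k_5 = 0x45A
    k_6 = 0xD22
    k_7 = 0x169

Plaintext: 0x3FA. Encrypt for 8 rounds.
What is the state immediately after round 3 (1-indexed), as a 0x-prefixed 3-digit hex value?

0xB33

s_0 = plaintext = 0x3FA
s_1 = Round(s_0, k_0) = 0xF75
s_2 = Round(s_1, k_1) = 0xDC7
s_3 = Round(s_2, k_2) = 0xB33
s_4 = Round(s_3, k_3) = 0x27A
s_5 = Round(s_4, k_4) = 0x2FA
s_6 = Round(s_5, k_5) = 0x7C6
s_7 = Round(s_6, k_6) = 0x1C4
s_8 = Round(s_7, k_7) = 0x8A5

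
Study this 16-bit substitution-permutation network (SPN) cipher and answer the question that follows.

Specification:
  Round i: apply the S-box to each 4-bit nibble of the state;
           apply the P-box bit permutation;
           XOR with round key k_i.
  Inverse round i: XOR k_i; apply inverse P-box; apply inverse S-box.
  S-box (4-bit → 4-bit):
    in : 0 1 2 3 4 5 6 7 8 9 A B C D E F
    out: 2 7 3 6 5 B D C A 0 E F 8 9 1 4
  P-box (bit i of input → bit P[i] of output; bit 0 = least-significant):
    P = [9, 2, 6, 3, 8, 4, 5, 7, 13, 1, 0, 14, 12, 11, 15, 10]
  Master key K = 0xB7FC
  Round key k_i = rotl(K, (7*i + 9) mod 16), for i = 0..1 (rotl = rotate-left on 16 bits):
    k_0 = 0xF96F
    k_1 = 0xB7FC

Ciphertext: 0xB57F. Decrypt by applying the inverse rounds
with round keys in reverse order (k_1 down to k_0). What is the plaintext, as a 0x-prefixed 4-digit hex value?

s_0 = ciphertext = 0xB57F
s_1 = InvRound(s_0, k_1) = 0x93CE
s_2 = InvRound(s_1, k_0) = 0x067E

0x067E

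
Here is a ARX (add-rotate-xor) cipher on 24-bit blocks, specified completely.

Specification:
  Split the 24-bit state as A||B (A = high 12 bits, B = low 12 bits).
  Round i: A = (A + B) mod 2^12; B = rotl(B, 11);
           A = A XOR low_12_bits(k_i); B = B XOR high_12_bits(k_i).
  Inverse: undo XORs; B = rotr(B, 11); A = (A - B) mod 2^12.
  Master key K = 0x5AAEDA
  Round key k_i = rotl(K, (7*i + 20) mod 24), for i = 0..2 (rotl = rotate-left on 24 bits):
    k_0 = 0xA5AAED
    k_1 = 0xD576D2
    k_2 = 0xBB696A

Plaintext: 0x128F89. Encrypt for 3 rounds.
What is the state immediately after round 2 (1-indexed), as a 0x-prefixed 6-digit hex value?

s_0 = plaintext = 0x128F89
s_1 = Round(s_0, k_0) = 0xA5C59E
s_2 = Round(s_1, k_1) = 0x928F98
s_3 = Round(s_2, k_2) = 0x1AAC7A

0x928F98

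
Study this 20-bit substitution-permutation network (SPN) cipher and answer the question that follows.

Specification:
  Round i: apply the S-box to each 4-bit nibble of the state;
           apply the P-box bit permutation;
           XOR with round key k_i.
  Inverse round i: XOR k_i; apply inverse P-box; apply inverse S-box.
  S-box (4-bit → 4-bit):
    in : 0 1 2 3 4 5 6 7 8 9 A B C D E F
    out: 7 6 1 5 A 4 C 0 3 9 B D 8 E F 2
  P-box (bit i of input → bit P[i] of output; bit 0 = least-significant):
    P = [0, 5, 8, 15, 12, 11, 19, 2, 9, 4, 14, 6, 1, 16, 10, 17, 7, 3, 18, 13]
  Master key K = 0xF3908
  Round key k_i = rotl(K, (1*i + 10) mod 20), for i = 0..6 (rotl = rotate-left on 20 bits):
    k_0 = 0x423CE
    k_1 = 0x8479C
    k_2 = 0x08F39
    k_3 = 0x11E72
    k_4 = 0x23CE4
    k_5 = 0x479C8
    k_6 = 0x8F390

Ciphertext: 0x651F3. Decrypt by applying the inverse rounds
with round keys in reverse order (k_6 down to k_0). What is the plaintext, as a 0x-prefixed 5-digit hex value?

0xE74FB

s_0 = ciphertext = 0x651F3
s_1 = InvRound(s_0, k_6) = 0x6995A
s_2 = InvRound(s_1, k_5) = 0x9917C
s_3 = InvRound(s_2, k_4) = 0xADF16
s_4 = InvRound(s_3, k_3) = 0x7466D
s_5 = InvRound(s_4, k_2) = 0x54D46
s_6 = InvRound(s_5, k_1) = 0x08A17
s_7 = InvRound(s_6, k_0) = 0xE74FB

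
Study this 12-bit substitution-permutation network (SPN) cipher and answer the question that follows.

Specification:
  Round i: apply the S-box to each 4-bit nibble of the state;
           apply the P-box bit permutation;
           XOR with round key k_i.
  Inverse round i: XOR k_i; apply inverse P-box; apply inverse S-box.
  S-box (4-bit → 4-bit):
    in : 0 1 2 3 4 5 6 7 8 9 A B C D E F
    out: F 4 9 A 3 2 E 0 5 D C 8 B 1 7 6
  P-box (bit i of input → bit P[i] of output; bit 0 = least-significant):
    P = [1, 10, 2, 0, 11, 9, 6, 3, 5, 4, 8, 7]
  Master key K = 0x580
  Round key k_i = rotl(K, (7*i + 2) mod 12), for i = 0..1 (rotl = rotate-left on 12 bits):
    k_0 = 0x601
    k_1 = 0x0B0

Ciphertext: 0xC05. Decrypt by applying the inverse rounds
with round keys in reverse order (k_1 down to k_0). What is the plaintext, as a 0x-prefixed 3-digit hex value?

0x3E9

s_0 = ciphertext = 0xC05
s_1 = InvRound(s_0, k_1) = 0xCD6
s_2 = InvRound(s_1, k_0) = 0x3E9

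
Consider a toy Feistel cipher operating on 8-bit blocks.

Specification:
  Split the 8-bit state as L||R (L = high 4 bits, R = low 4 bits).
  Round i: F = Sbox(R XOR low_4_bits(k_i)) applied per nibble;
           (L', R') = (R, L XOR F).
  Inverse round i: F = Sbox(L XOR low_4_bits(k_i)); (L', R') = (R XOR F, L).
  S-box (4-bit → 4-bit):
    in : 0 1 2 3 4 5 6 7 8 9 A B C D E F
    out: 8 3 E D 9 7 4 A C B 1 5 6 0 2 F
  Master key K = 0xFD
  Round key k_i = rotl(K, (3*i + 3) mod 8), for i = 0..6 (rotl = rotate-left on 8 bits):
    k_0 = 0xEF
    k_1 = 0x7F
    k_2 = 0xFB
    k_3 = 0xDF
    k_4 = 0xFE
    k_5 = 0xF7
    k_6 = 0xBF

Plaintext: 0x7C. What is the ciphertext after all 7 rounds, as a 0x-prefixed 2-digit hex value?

0x54

s_0 = plaintext = 0x7C
s_1 = Round(s_0, k_0) = 0xCA
s_2 = Round(s_1, k_1) = 0xAB
s_3 = Round(s_2, k_2) = 0xB2
s_4 = Round(s_3, k_3) = 0x2B
s_5 = Round(s_4, k_4) = 0xB5
s_6 = Round(s_5, k_5) = 0x55
s_7 = Round(s_6, k_6) = 0x54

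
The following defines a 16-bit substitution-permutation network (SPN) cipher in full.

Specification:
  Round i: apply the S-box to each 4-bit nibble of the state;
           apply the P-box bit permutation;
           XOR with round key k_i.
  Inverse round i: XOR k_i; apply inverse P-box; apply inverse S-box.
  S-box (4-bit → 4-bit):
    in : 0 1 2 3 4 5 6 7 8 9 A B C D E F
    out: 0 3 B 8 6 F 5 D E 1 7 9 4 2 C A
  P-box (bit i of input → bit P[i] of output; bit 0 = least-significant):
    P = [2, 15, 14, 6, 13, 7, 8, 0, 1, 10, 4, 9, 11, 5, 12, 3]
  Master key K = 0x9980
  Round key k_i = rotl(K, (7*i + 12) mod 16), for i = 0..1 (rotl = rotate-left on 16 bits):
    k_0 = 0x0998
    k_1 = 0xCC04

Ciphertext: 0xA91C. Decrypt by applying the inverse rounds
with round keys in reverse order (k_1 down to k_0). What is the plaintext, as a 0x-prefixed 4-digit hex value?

0xA4AB

s_0 = ciphertext = 0xA91C
s_1 = InvRound(s_0, k_1) = 0x346C
s_2 = InvRound(s_1, k_0) = 0xA4AB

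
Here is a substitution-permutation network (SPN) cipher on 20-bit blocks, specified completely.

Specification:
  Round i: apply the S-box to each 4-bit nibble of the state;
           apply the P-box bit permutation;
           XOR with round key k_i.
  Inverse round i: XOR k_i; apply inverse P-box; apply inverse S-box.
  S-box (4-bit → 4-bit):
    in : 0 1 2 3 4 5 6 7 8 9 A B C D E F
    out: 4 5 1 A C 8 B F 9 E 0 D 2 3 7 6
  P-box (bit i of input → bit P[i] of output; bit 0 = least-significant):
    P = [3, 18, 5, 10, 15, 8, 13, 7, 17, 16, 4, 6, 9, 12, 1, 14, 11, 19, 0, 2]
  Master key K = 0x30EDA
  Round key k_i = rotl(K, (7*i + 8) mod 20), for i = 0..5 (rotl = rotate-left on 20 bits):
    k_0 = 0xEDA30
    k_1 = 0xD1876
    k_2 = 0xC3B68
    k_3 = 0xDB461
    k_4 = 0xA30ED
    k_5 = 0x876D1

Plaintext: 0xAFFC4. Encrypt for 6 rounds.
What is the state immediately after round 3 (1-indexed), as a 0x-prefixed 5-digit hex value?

s_0 = plaintext = 0xAFFC4
s_1 = Round(s_0, k_0) = 0xFCF02
s_2 = Round(s_1, k_1) = 0x4286F
s_3 = Round(s_2, k_2) = 0xAB88D
s_4 = Round(s_3, k_3) = 0xB76AB
s_5 = Round(s_4, k_4) = 0x96E82
s_6 = Round(s_5, k_5) = 0x3A44C

0xAB88D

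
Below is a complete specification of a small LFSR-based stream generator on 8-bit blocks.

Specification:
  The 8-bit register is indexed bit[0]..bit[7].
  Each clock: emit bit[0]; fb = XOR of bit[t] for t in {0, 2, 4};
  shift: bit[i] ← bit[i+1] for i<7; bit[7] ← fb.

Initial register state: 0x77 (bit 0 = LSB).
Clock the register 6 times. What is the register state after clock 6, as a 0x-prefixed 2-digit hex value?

reg_0 = 0x77
clock 1: out=1, reg = 0xBB
clock 2: out=1, reg = 0x5D
clock 3: out=1, reg = 0xAE
clock 4: out=0, reg = 0xD7
clock 5: out=1, reg = 0xEB
clock 6: out=1, reg = 0xF5

0xF5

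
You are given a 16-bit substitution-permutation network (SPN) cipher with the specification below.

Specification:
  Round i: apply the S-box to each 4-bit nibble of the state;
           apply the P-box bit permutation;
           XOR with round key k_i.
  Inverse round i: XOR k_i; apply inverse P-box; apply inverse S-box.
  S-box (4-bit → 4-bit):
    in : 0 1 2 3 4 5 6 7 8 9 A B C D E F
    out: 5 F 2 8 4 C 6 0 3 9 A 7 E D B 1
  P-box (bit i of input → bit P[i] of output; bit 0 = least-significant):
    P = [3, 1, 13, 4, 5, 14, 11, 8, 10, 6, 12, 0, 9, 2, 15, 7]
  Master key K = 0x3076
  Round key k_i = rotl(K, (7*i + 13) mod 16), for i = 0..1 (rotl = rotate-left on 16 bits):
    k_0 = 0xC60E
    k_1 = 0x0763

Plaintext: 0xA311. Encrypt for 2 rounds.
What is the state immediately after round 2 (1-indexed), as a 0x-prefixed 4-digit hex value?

s_0 = plaintext = 0xA311
s_1 = Round(s_0, k_0) = 0xAFB1
s_2 = Round(s_1, k_1) = 0x6BDD

0x6BDD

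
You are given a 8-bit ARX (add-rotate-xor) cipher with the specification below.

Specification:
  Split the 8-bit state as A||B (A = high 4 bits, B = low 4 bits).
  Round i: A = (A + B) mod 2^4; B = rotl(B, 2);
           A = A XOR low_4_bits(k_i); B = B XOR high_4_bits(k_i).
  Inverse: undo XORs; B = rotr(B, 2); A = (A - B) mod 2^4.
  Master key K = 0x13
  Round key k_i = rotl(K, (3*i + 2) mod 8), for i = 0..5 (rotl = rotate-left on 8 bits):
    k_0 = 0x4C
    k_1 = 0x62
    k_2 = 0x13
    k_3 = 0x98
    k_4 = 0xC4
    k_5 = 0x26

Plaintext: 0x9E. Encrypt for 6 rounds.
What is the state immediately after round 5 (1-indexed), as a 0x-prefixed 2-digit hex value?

s_0 = plaintext = 0x9E
s_1 = Round(s_0, k_0) = 0xBF
s_2 = Round(s_1, k_1) = 0x89
s_3 = Round(s_2, k_2) = 0x27
s_4 = Round(s_3, k_3) = 0x14
s_5 = Round(s_4, k_4) = 0x1D
s_6 = Round(s_5, k_5) = 0x85

0x1D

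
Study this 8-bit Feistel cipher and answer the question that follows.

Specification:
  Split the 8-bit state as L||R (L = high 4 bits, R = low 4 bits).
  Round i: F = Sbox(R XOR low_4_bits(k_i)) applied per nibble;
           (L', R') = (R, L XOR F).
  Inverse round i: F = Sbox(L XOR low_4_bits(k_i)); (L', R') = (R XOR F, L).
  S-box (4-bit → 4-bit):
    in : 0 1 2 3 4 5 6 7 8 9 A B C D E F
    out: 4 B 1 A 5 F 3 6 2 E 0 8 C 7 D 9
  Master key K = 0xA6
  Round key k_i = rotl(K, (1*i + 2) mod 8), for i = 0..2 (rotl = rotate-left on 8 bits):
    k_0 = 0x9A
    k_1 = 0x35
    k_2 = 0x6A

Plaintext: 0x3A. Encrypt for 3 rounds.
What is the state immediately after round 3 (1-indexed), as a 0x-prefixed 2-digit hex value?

s_0 = plaintext = 0x3A
s_1 = Round(s_0, k_0) = 0xA7
s_2 = Round(s_1, k_1) = 0x7B
s_3 = Round(s_2, k_2) = 0xBC

0xBC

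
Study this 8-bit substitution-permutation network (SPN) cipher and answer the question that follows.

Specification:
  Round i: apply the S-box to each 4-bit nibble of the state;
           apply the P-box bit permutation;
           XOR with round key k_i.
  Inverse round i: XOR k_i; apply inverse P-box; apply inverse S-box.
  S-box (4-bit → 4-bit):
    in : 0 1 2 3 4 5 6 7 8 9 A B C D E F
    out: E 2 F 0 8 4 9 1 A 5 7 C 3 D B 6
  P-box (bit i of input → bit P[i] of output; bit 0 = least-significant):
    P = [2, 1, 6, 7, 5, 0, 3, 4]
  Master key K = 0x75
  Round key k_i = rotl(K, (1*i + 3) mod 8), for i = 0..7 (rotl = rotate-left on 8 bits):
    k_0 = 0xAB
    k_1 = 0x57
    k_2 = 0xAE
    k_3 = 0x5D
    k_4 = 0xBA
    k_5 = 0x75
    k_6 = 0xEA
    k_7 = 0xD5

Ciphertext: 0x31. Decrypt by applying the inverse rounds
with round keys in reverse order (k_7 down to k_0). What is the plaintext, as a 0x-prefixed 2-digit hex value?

0x0C

s_0 = ciphertext = 0x31
s_1 = InvRound(s_0, k_7) = 0x7D
s_2 = InvRound(s_1, k_6) = 0x8E
s_3 = InvRound(s_2, k_5) = 0x20
s_4 = InvRound(s_3, k_4) = 0xB8
s_5 = InvRound(s_4, k_3) = 0xCD
s_6 = InvRound(s_5, k_2) = 0xCF
s_7 = InvRound(s_6, k_1) = 0xB4
s_8 = InvRound(s_7, k_0) = 0x0C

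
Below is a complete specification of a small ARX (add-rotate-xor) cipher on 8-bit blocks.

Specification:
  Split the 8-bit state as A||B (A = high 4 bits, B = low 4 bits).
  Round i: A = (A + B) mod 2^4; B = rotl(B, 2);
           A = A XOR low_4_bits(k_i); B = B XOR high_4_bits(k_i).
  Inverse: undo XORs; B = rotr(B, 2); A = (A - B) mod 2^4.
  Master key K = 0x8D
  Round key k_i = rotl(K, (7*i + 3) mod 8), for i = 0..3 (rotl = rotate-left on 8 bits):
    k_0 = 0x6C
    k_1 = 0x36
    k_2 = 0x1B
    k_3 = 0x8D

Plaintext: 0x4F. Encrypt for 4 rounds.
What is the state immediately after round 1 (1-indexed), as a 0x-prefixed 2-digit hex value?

s_0 = plaintext = 0x4F
s_1 = Round(s_0, k_0) = 0xF9
s_2 = Round(s_1, k_1) = 0xE5
s_3 = Round(s_2, k_2) = 0x84
s_4 = Round(s_3, k_3) = 0x19

0xF9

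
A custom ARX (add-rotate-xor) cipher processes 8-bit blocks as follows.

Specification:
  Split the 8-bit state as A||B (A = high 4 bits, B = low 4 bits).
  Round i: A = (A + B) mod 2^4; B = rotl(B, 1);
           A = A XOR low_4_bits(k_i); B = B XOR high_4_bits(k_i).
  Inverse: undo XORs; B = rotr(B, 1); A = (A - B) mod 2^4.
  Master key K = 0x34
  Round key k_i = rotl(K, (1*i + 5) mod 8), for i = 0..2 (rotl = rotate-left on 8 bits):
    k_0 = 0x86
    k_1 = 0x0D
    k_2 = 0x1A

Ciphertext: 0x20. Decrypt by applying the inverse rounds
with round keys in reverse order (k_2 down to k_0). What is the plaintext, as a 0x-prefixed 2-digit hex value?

s_0 = ciphertext = 0x20
s_1 = InvRound(s_0, k_2) = 0x08
s_2 = InvRound(s_1, k_1) = 0x94
s_3 = InvRound(s_2, k_0) = 0x96

0x96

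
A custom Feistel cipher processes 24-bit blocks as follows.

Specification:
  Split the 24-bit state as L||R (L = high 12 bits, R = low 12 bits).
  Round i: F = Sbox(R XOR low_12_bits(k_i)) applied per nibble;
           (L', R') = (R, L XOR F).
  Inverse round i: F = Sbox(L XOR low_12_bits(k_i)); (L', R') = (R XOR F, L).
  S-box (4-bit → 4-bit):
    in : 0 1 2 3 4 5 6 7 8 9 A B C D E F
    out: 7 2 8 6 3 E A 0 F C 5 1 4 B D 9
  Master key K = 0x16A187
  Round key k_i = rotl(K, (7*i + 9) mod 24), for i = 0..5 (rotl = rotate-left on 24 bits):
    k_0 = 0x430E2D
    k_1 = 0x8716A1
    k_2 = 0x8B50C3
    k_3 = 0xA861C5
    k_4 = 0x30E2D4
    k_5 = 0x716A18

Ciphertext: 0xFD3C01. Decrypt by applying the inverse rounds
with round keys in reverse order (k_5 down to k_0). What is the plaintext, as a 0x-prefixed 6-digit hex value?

0xFD184B

s_0 = ciphertext = 0xFD3C01
s_1 = InvRound(s_0, k_5) = 0x240FD3
s_2 = InvRound(s_1, k_4) = 0x810240
s_3 = InvRound(s_2, k_3) = 0xEFE810
s_4 = InvRound(s_3, k_2) = 0x57BEFE
s_5 = InvRound(s_4, k_1) = 0x84B57B
s_6 = InvRound(s_5, k_0) = 0xFD184B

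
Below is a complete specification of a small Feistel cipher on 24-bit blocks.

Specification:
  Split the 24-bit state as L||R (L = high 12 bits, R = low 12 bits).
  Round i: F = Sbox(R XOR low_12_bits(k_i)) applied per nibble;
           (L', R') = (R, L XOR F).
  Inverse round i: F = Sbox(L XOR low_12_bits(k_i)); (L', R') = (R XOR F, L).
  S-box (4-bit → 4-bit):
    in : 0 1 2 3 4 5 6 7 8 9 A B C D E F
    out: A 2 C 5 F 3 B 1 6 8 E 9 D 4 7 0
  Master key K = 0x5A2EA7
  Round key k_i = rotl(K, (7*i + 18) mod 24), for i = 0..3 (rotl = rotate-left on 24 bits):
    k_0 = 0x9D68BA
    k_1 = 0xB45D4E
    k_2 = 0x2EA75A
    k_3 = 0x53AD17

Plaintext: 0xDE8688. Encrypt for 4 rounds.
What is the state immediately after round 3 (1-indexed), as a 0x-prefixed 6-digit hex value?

0x7860F9

s_0 = plaintext = 0xDE8688
s_1 = Round(s_0, k_0) = 0x688AB4
s_2 = Round(s_1, k_1) = 0xAB4786
s_3 = Round(s_2, k_2) = 0x7860F9
s_4 = Round(s_3, k_3) = 0x0F93F1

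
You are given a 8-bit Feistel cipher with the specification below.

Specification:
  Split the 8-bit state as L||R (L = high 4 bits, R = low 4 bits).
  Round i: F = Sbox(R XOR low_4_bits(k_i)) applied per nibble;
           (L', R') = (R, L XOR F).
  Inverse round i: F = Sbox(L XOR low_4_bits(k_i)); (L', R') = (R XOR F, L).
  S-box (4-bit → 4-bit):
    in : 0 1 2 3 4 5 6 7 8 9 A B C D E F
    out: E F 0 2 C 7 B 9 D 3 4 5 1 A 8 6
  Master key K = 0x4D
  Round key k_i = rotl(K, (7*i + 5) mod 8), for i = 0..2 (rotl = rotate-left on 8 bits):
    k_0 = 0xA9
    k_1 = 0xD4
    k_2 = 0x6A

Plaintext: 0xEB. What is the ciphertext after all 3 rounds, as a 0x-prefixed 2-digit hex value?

s_0 = plaintext = 0xEB
s_1 = Round(s_0, k_0) = 0xBE
s_2 = Round(s_1, k_1) = 0xEF
s_3 = Round(s_2, k_2) = 0xF9

0xF9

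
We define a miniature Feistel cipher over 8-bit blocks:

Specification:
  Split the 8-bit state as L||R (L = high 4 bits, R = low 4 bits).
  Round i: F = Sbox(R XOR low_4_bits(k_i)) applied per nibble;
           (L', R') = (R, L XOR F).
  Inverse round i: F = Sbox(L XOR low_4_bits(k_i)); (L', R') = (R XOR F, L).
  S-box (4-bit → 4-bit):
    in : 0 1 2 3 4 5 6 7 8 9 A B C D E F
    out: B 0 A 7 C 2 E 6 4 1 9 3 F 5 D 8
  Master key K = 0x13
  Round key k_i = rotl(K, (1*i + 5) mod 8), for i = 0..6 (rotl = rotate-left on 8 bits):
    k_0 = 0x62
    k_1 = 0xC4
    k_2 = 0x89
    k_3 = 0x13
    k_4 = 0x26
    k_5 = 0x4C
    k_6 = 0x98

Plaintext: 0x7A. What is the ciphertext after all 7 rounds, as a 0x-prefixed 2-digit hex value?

s_0 = plaintext = 0x7A
s_1 = Round(s_0, k_0) = 0xA3
s_2 = Round(s_1, k_1) = 0x3C
s_3 = Round(s_2, k_2) = 0xC1
s_4 = Round(s_3, k_3) = 0x16
s_5 = Round(s_4, k_4) = 0x6A
s_6 = Round(s_5, k_5) = 0xA8
s_7 = Round(s_6, k_6) = 0x81

0x81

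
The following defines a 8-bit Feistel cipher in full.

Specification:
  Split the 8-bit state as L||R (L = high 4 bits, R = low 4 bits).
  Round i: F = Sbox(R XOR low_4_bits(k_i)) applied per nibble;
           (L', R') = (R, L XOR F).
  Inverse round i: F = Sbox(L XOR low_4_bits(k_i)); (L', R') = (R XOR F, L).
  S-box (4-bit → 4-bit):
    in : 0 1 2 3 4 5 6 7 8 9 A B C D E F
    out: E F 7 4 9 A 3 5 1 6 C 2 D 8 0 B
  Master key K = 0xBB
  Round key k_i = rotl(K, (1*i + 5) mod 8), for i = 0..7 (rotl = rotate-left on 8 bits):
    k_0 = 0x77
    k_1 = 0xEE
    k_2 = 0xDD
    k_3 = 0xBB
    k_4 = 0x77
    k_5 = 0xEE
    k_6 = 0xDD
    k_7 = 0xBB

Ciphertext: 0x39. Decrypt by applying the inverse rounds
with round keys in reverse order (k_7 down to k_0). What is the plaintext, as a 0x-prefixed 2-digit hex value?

0x57

s_0 = ciphertext = 0x39
s_1 = InvRound(s_0, k_7) = 0x83
s_2 = InvRound(s_1, k_6) = 0x98
s_3 = InvRound(s_2, k_5) = 0xD9
s_4 = InvRound(s_3, k_4) = 0x5D
s_5 = InvRound(s_4, k_3) = 0xD5
s_6 = InvRound(s_5, k_2) = 0xBD
s_7 = InvRound(s_6, k_1) = 0x7B
s_8 = InvRound(s_7, k_0) = 0x57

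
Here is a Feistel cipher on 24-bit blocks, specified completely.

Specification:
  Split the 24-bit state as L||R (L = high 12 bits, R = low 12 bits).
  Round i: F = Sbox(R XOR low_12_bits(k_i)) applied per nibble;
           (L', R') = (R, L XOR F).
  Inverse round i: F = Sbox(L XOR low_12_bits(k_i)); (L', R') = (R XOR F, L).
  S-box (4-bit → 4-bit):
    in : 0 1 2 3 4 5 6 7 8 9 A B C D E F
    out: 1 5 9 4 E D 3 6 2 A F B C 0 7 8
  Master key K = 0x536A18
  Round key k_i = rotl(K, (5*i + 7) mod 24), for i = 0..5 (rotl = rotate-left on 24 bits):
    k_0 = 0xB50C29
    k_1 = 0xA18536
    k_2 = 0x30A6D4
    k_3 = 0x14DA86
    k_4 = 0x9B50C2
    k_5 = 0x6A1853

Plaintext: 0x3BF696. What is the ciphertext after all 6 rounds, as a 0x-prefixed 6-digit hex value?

s_0 = plaintext = 0x3BF696
s_1 = Round(s_0, k_0) = 0x696C07
s_2 = Round(s_1, k_1) = 0xC07CD3
s_3 = Round(s_2, k_2) = 0xCD3311
s_4 = Round(s_3, k_3) = 0x311675
s_5 = Round(s_4, k_4) = 0x6750A7
s_6 = Round(s_5, k_5) = 0x0A74FB

0x0A74FB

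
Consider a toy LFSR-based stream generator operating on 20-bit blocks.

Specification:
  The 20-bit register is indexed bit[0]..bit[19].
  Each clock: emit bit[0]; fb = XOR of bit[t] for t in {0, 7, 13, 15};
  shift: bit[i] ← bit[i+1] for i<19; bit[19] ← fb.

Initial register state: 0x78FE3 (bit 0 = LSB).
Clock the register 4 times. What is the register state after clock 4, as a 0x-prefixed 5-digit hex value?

reg_0 = 0x78FE3
clock 1: out=1, reg = 0xBC7F1
clock 2: out=1, reg = 0xDE3F8
clock 3: out=0, reg = 0xEF1FC
clock 4: out=0, reg = 0xF78FE

0xF78FE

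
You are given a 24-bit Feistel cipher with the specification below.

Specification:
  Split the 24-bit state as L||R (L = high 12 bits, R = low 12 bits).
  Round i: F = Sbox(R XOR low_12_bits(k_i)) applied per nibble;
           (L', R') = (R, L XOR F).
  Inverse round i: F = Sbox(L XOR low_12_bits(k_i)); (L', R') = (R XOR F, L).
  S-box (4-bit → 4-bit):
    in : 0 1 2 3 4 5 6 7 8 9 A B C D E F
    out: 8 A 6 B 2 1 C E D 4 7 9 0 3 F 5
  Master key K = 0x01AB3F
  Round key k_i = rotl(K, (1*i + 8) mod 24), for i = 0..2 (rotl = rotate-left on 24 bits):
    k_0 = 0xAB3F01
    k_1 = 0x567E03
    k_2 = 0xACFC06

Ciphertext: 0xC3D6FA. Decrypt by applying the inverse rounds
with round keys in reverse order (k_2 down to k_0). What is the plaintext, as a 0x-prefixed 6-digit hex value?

0x7E1415

s_0 = ciphertext = 0xC3D6FA
s_1 = InvRound(s_0, k_2) = 0xE43C3D
s_2 = InvRound(s_1, k_1) = 0x415E43
s_3 = InvRound(s_2, k_0) = 0x7E1415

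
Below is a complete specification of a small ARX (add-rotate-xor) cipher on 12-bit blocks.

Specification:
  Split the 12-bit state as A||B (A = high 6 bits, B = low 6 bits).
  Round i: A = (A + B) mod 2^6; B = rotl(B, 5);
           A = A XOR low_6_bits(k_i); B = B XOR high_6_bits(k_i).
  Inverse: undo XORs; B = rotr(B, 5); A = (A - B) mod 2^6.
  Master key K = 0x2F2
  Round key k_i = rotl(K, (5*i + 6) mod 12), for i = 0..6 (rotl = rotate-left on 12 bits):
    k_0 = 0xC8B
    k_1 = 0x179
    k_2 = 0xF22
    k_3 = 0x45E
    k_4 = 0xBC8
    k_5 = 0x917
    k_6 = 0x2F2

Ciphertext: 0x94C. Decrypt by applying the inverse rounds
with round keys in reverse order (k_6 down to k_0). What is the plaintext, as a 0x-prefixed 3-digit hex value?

0xE1F

s_0 = ciphertext = 0x94C
s_1 = InvRound(s_0, k_6) = 0x24E
s_2 = InvRound(s_1, k_5) = 0x255
s_3 = InvRound(s_2, k_4) = 0x335
s_4 = InvRound(s_3, k_3) = 0x249
s_5 = InvRound(s_4, k_2) = 0x02B
s_6 = InvRound(s_5, k_1) = 0x71D
s_7 = InvRound(s_6, k_0) = 0xE1F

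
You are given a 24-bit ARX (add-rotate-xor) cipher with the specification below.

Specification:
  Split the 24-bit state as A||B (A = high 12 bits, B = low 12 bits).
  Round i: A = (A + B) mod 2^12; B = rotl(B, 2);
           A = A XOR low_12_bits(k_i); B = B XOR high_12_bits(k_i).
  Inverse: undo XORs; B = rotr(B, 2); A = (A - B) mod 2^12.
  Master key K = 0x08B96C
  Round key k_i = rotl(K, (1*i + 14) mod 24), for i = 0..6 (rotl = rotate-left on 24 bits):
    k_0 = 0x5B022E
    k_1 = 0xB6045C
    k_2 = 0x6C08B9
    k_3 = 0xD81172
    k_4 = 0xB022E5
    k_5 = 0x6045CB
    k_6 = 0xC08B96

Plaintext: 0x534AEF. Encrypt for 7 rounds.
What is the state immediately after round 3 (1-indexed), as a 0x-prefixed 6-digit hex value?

0xF1BBAC

s_0 = plaintext = 0x534AEF
s_1 = Round(s_0, k_0) = 0x20DE0E
s_2 = Round(s_1, k_1) = 0x44735B
s_3 = Round(s_2, k_2) = 0xF1BBAC
s_4 = Round(s_3, k_3) = 0xBB5333
s_5 = Round(s_4, k_4) = 0xC0D7CE
s_6 = Round(s_5, k_5) = 0x61093D
s_7 = Round(s_6, k_6) = 0x4DB8FE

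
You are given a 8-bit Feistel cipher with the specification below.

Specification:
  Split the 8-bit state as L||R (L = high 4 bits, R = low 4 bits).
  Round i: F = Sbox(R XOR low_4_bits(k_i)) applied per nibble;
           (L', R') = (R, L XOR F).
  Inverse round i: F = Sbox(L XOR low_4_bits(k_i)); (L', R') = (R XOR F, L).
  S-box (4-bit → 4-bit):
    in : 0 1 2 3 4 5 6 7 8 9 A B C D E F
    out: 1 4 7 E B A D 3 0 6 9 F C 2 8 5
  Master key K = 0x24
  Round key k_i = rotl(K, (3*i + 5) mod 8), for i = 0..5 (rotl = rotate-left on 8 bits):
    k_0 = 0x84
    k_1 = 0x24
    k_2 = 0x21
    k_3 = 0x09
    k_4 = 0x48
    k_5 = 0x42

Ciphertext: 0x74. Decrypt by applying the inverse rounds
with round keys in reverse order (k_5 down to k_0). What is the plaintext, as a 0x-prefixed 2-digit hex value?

s_0 = ciphertext = 0x74
s_1 = InvRound(s_0, k_5) = 0xE7
s_2 = InvRound(s_1, k_4) = 0xAE
s_3 = InvRound(s_2, k_3) = 0x0A
s_4 = InvRound(s_3, k_2) = 0xE0
s_5 = InvRound(s_4, k_1) = 0x9E
s_6 = InvRound(s_5, k_0) = 0xC9

0xC9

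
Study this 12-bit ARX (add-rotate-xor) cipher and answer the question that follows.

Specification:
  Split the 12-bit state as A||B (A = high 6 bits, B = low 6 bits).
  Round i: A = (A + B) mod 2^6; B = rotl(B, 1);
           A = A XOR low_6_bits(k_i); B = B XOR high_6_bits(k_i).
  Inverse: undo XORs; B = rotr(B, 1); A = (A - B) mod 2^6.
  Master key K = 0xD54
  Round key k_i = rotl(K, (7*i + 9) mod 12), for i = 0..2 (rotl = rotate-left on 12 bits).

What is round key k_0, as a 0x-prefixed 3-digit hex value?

K = 0xD54
k_0 = rotl(K, (7*0+9) mod 12) = rotl(K, 9) = 0x9AA

0x9AA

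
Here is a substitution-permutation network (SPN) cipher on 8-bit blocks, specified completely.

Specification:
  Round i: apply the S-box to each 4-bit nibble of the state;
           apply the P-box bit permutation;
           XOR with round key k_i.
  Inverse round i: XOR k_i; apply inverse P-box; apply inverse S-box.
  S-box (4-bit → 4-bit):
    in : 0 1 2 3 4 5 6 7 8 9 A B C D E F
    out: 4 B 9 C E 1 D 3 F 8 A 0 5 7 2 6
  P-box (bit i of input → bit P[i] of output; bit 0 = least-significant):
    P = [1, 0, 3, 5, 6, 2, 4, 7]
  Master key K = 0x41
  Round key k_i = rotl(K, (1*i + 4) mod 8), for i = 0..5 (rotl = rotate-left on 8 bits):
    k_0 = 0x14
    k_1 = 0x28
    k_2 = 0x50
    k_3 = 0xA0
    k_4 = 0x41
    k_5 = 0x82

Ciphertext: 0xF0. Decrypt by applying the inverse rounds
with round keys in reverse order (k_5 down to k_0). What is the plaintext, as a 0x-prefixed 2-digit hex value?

0xE2

s_0 = ciphertext = 0xF0
s_1 = InvRound(s_0, k_5) = 0xC2
s_2 = InvRound(s_1, k_4) = 0x97
s_3 = InvRound(s_2, k_3) = 0xF1
s_4 = InvRound(s_3, k_2) = 0x9A
s_5 = InvRound(s_4, k_1) = 0x32
s_6 = InvRound(s_5, k_0) = 0xE2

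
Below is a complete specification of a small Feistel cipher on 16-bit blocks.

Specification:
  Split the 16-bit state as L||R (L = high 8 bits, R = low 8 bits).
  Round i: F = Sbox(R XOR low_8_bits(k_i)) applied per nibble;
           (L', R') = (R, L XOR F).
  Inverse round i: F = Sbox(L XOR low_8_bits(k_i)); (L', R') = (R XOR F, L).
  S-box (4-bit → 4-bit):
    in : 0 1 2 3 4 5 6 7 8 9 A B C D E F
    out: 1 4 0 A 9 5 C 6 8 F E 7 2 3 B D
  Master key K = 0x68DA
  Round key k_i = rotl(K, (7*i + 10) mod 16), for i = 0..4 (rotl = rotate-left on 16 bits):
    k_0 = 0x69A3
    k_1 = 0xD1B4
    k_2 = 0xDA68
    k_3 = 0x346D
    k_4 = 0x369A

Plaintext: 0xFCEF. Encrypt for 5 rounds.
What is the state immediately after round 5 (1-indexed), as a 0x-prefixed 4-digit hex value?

s_0 = plaintext = 0xFCEF
s_1 = Round(s_0, k_0) = 0xEF6E
s_2 = Round(s_1, k_1) = 0x6ED1
s_3 = Round(s_2, k_2) = 0xD111
s_4 = Round(s_3, k_3) = 0x11B3
s_5 = Round(s_4, k_4) = 0xB31E

0xB31E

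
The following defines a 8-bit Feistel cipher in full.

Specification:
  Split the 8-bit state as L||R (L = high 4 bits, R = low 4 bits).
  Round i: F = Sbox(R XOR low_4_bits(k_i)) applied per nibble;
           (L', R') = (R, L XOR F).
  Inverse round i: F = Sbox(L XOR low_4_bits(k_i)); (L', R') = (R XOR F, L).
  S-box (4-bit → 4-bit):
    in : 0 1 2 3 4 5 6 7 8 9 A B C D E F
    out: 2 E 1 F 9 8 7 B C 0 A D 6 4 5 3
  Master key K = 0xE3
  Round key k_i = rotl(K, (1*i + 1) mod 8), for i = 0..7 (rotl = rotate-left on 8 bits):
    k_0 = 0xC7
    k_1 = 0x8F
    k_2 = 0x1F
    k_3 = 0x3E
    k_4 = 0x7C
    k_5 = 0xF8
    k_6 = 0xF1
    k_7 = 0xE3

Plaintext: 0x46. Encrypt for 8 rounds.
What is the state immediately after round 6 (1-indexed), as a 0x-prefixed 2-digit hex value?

0x86

s_0 = plaintext = 0x46
s_1 = Round(s_0, k_0) = 0x6A
s_2 = Round(s_1, k_1) = 0xAE
s_3 = Round(s_2, k_2) = 0xE4
s_4 = Round(s_3, k_3) = 0x44
s_5 = Round(s_4, k_4) = 0x48
s_6 = Round(s_5, k_5) = 0x86
s_7 = Round(s_6, k_6) = 0x63
s_8 = Round(s_7, k_7) = 0x34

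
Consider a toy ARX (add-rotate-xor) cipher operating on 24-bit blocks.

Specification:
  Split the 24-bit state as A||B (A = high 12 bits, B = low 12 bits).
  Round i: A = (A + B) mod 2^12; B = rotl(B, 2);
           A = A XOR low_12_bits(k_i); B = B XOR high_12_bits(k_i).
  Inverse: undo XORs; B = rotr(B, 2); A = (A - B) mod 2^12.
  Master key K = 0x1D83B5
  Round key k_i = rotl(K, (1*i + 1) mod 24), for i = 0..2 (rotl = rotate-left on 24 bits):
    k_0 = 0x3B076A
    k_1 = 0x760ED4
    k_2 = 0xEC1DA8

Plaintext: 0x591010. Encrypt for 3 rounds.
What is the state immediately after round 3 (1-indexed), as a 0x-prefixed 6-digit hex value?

s_0 = plaintext = 0x591010
s_1 = Round(s_0, k_0) = 0x2CB3F0
s_2 = Round(s_1, k_1) = 0x86F8A0
s_3 = Round(s_2, k_2) = 0xCA7C43

0xCA7C43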